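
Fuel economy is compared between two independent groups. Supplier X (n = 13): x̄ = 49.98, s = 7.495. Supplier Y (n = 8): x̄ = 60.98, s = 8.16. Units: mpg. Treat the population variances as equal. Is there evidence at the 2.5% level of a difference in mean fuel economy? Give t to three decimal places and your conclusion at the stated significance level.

t = -3.160; reject H0

Let group 1 = supplier X, group 2 = supplier Y. H0: μ_1 = μ_2; H1: μ_1 ≠ μ_2 (two-sample pooled-variance t-test, two-sided).
s_p² = [(13−1)·7.495² + (8−1)·8.16²]/(13+8−2) = 60.0105
t = (49.98 − 60.98)/√[60.0105·(1/13 + 1/8)] = -3.160
df = n₁ + n₂ − 2 = 19
Two-sided p-value ≈ 0.005
Since p ≈ 0.005 < α = 0.025, reject H0; the data support H1.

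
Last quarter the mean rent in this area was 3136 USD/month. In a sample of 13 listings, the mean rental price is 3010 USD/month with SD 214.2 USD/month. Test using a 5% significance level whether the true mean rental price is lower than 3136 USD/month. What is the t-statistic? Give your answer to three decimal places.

H0: μ = 3136; H1: μ < 3136 (one-sample t-test, left-tailed).
t = (x̄ − μ₀)/(s/√n) = (3010 − 3136)/(214.2/√13) = -2.121
df = n − 1 = 12
p-value = P(T ≤ -2.121) ≈ 0.0277
Since p ≈ 0.0277 < α = 0.05, reject H0; the data support H1.

-2.121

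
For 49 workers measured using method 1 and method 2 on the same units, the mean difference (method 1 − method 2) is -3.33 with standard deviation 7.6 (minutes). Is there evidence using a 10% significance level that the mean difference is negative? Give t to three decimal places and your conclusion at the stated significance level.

t = -3.067; reject H0

H0: μ_d = 0; H1: μ_d < 0 (paired t-test on the differences, left-tailed).
t = d̄/(s_d/√n) = -3.33/(7.6/√49) = -3.067
df = n − 1 = 48
p-value = P(T ≤ -3.067) ≈ 0.002
Since p ≈ 0.002 < α = 0.1, reject H0; the evidence is statistically significant.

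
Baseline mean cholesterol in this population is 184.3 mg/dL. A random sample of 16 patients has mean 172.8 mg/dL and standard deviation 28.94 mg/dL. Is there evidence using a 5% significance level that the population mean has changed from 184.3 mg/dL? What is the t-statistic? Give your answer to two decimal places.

H0: μ = 184.3; H1: μ ≠ 184.3 (one-sample t-test, two-sided).
t = (x̄ − μ₀)/(s/√n) = (172.8 − 184.3)/(28.94/√16) = -1.59
df = n − 1 = 15
Two-sided p-value ≈ 0.133
Since p ≈ 0.133 > α = 0.05, fail to reject H0; the data do not provide sufficient evidence against H0.

-1.59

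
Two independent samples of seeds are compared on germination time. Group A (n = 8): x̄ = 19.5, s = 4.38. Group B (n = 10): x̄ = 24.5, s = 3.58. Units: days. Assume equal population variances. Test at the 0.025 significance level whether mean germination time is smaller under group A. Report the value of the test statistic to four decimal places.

Let group 1 = group A, group 2 = group B. H0: μ_1 = μ_2; H1: μ_1 < μ_2 (two-sample pooled-variance t-test, left-tailed).
s_p² = [(8−1)·4.38² + (10−1)·3.58²]/(8+10−2) = 15.6024
t = (19.5 − 24.5)/√[15.6024·(1/8 + 1/10)] = -2.6686
df = n₁ + n₂ − 2 = 16
p-value = P(T ≤ -2.6686) ≈ 0.008
Since p ≈ 0.008 < α = 0.025, reject H0; the evidence is statistically significant.

-2.6686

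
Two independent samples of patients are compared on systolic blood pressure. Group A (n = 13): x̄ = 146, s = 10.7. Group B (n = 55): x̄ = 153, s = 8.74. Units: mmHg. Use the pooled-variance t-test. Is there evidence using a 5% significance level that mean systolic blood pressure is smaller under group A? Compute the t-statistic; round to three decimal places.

Let group 1 = group A, group 2 = group B. H0: μ_1 = μ_2; H1: μ_1 < μ_2 (two-sample pooled-variance t-test, left-tailed).
s_p² = [(13−1)·10.7² + (55−1)·8.74²]/(13+55−2) = 83.3153
t = (146 − 153)/√[83.3153·(1/13 + 1/55)] = -2.487
df = n₁ + n₂ − 2 = 66
p-value = P(T ≤ -2.487) ≈ 0.008
Since p ≈ 0.008 < α = 0.05, reject H0; the evidence is statistically significant.

-2.487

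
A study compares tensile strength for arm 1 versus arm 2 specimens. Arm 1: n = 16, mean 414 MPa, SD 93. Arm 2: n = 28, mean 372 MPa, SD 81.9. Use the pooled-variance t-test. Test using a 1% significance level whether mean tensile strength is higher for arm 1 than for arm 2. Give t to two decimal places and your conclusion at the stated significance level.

t = 1.56; fail to reject H0

Let group 1 = arm 1, group 2 = arm 2. H0: μ_1 = μ_2; H1: μ_1 > μ_2 (two-sample pooled-variance t-test, right-tailed).
s_p² = [(16−1)·93² + (28−1)·81.9²]/(16+28−2) = 7400.96
t = (414 − 372)/√[7400.96·(1/16 + 1/28)] = 1.56
df = n₁ + n₂ − 2 = 42
p-value = P(T ≥ 1.56) ≈ 0.063
Since p ≈ 0.063 > α = 0.01, fail to reject H0; the evidence is not statistically significant.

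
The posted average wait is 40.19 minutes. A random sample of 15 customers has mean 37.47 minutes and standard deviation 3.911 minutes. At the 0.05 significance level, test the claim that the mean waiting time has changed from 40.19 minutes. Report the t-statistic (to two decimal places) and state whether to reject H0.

t = -2.69; reject H0

H0: μ = 40.19; H1: μ ≠ 40.19 (one-sample t-test, two-sided).
t = (x̄ − μ₀)/(s/√n) = (37.47 − 40.19)/(3.911/√15) = -2.69
df = n − 1 = 14
Two-sided p-value ≈ 0.0175
Since p ≈ 0.0175 < α = 0.05, reject H0; the evidence is statistically significant.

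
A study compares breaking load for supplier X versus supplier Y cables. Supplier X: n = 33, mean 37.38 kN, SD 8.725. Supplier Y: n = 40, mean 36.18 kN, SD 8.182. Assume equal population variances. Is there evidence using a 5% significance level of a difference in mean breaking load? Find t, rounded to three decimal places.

0.605

Let group 1 = supplier X, group 2 = supplier Y. H0: μ_1 = μ_2; H1: μ_1 ≠ μ_2 (two-sample pooled-variance t-test, two-sided).
s_p² = [(33−1)·8.725² + (40−1)·8.182²]/(33+40−2) = 71.0828
t = (37.38 − 36.18)/√[71.0828·(1/33 + 1/40)] = 0.605
df = n₁ + n₂ − 2 = 71
Two-sided p-value ≈ 0.5470
Since p ≈ 0.5470 > α = 0.05, fail to reject H0; the data do not provide sufficient evidence against H0.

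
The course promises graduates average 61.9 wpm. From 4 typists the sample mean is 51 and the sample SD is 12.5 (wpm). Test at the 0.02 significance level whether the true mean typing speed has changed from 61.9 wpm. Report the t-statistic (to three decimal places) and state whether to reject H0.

t = -1.744; fail to reject H0

H0: μ = 61.9; H1: μ ≠ 61.9 (one-sample t-test, two-sided).
t = (x̄ − μ₀)/(s/√n) = (51 − 61.9)/(12.5/√4) = -1.744
df = n − 1 = 3
Two-sided p-value ≈ 0.180
Since p ≈ 0.180 > α = 0.02, fail to reject H0; the data do not provide sufficient evidence against H0.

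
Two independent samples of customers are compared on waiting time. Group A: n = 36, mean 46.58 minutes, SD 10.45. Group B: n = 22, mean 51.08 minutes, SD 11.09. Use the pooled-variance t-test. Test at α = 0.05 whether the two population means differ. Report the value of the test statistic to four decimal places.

-1.5549

Let group 1 = group A, group 2 = group B. H0: μ_1 = μ_2; H1: μ_1 ≠ μ_2 (two-sample pooled-variance t-test, two-sided).
s_p² = [(36−1)·10.45² + (22−1)·11.09²]/(36+22−2) = 114.372
t = (46.58 − 51.08)/√[114.372·(1/36 + 1/22)] = -1.5549
df = n₁ + n₂ − 2 = 56
Two-sided p-value ≈ 0.1256
Since p ≈ 0.1256 > α = 0.05, fail to reject H0; the data do not provide sufficient evidence against H0.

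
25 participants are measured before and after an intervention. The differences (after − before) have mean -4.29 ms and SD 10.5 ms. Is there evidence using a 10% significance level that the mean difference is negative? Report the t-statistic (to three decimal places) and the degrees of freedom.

H0: μ_d = 0; H1: μ_d < 0 (paired t-test on the differences, left-tailed).
t = d̄/(s_d/√n) = -4.29/(10.5/√25) = -2.043
df = n − 1 = 24
p-value = P(T ≤ -2.043) ≈ 0.0261
Since p ≈ 0.0261 < α = 0.1, reject H0; the data support H1.

t = -2.043, df = 24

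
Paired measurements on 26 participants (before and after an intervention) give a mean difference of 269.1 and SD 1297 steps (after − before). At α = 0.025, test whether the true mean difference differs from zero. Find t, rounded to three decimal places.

H0: μ_d = 0; H1: μ_d ≠ 0 (paired t-test on the differences, two-sided).
t = d̄/(s_d/√n) = 269.1/(1297/√26) = 1.058
df = n − 1 = 25
Two-sided p-value ≈ 0.3002
Since p ≈ 0.3002 > α = 0.025, fail to reject H0; the evidence is not statistically significant.

1.058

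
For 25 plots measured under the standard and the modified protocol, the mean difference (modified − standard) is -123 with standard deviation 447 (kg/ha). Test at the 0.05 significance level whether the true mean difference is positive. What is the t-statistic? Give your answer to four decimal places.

-1.3758

H0: μ_d = 0; H1: μ_d > 0 (paired t-test on the differences, right-tailed).
t = d̄/(s_d/√n) = -123/(447/√25) = -1.3758
df = n − 1 = 24
p-value = P(T ≥ -1.3758) ≈ 0.9092
Since p ≈ 0.9092 > α = 0.05, fail to reject H0; the data do not provide sufficient evidence against H0.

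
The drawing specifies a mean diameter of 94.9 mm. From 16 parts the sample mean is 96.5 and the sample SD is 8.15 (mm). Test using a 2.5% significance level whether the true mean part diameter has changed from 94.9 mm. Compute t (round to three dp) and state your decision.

H0: μ = 94.9; H1: μ ≠ 94.9 (one-sample t-test, two-sided).
t = (x̄ − μ₀)/(s/√n) = (96.5 − 94.9)/(8.15/√16) = 0.785
df = n − 1 = 15
Two-sided p-value ≈ 0.4445
Since p ≈ 0.4445 > α = 0.025, fail to reject H0; the evidence is not statistically significant.

t = 0.785; fail to reject H0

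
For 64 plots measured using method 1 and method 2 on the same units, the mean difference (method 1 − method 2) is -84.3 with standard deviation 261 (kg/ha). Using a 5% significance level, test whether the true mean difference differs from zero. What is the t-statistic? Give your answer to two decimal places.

-2.58

H0: μ_d = 0; H1: μ_d ≠ 0 (paired t-test on the differences, two-sided).
t = d̄/(s_d/√n) = -84.3/(261/√64) = -2.58
df = n − 1 = 63
Two-sided p-value ≈ 0.012
Since p ≈ 0.012 < α = 0.05, reject H0; the data support H1.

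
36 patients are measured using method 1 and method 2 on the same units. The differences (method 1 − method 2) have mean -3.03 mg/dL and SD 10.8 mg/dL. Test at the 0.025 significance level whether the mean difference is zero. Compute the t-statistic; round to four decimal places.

-1.6833

H0: μ_d = 0; H1: μ_d ≠ 0 (paired t-test on the differences, two-sided).
t = d̄/(s_d/√n) = -3.03/(10.8/√36) = -1.6833
df = n − 1 = 35
Two-sided p-value ≈ 0.1012
Since p ≈ 0.1012 > α = 0.025, fail to reject H0; the data do not provide sufficient evidence against H0.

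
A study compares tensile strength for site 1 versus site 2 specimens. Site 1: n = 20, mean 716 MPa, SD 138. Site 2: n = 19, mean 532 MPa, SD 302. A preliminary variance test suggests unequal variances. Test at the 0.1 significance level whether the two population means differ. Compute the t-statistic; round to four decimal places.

Let group 1 = site 1, group 2 = site 2. H0: μ_1 = μ_2; H1: μ_1 ≠ μ_2 (Welch's two-sample t-test, two-sided).
t = (x̄_1 − x̄_2)/√(s_1²/n_1 + s_2²/n_2) = (716 − 532)/√(138²/20 + 302²/19) = 2.4260
Welch–Satterthwaite df ≈ 24.92
Two-sided p-value ≈ 0.023
Since p ≈ 0.023 < α = 0.1, reject H0; the evidence is statistically significant.

2.4260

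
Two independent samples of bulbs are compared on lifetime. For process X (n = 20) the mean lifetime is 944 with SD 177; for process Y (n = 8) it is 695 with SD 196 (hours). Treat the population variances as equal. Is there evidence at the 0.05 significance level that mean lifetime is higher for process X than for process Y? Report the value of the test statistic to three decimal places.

3.265

Let group 1 = process X, group 2 = process Y. H0: μ_1 = μ_2; H1: μ_1 > μ_2 (two-sample pooled-variance t-test, right-tailed).
s_p² = [(20−1)·177² + (8−1)·196²]/(20+8−2) = 33237
t = (944 − 695)/√[33237·(1/20 + 1/8)] = 3.265
df = n₁ + n₂ − 2 = 26
p-value = P(T ≥ 3.265) ≈ 0.0015
Since p ≈ 0.0015 < α = 0.05, reject H0; the data support H1.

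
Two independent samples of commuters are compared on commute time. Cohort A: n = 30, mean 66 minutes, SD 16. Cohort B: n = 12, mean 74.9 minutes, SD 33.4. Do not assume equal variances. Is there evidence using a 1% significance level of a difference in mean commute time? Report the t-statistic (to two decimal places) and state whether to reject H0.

Let group 1 = cohort A, group 2 = cohort B. H0: μ_1 = μ_2; H1: μ_1 ≠ μ_2 (Welch's two-sample t-test, two-sided).
t = (x̄_1 − x̄_2)/√(s_1²/n_1 + s_2²/n_2) = (66 − 74.9)/√(16²/30 + 33.4²/12) = -0.88
Welch–Satterthwaite df ≈ 13.07
Two-sided p-value ≈ 0.3930
Since p ≈ 0.3930 > α = 0.01, fail to reject H0; the evidence is not statistically significant.

t = -0.88; fail to reject H0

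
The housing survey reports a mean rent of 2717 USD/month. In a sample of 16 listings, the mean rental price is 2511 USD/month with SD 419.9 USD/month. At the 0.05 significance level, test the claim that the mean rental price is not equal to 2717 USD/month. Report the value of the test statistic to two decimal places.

-1.96

H0: μ = 2717; H1: μ ≠ 2717 (one-sample t-test, two-sided).
t = (x̄ − μ₀)/(s/√n) = (2511 − 2717)/(419.9/√16) = -1.96
df = n − 1 = 15
Two-sided p-value ≈ 0.0685
Since p ≈ 0.0685 > α = 0.05, fail to reject H0; the data do not provide sufficient evidence against H0.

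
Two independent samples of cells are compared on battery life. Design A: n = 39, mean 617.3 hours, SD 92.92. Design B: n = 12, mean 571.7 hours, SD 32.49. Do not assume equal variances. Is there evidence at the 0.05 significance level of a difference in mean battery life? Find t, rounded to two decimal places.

2.59

Let group 1 = design A, group 2 = design B. H0: μ_1 = μ_2; H1: μ_1 ≠ μ_2 (Welch's two-sample t-test, two-sided).
t = (x̄_1 − x̄_2)/√(s_1²/n_1 + s_2²/n_2) = (617.3 − 571.7)/√(92.92²/39 + 32.49²/12) = 2.59
Welch–Satterthwaite df ≈ 48.01
Two-sided p-value ≈ 0.0126
Since p ≈ 0.0126 < α = 0.05, reject H0; the evidence is statistically significant.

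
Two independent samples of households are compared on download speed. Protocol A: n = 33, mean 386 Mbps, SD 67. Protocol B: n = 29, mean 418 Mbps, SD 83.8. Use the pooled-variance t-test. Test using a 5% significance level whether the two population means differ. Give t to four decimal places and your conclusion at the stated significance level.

Let group 1 = protocol A, group 2 = protocol B. H0: μ_1 = μ_2; H1: μ_1 ≠ μ_2 (two-sample pooled-variance t-test, two-sided).
s_p² = [(33−1)·67² + (29−1)·83.8²]/(33+29−2) = 5671.27
t = (386 − 418)/√[5671.27·(1/33 + 1/29)] = -1.6694
df = n₁ + n₂ − 2 = 60
Two-sided p-value ≈ 0.1002
Since p ≈ 0.1002 > α = 0.05, fail to reject H0; the data do not provide sufficient evidence against H0.

t = -1.6694; fail to reject H0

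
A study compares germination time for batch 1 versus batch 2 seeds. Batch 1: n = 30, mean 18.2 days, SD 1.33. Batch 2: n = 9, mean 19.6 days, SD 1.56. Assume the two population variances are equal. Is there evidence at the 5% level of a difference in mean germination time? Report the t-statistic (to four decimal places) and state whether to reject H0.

t = -2.6636; reject H0

Let group 1 = batch 1, group 2 = batch 2. H0: μ_1 = μ_2; H1: μ_1 ≠ μ_2 (two-sample pooled-variance t-test, two-sided).
s_p² = [(30−1)·1.33² + (9−1)·1.56²]/(30+9−2) = 1.91262
t = (18.2 − 19.6)/√[1.91262·(1/30 + 1/9)] = -2.6636
df = n₁ + n₂ − 2 = 37
Two-sided p-value ≈ 0.011
Since p ≈ 0.011 < α = 0.05, reject H0; the evidence is statistically significant.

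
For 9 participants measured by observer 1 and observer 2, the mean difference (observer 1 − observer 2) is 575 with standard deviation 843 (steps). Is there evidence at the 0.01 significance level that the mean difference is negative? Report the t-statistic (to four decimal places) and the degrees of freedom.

t = 2.0463, df = 8

H0: μ_d = 0; H1: μ_d < 0 (paired t-test on the differences, left-tailed).
t = d̄/(s_d/√n) = 575/(843/√9) = 2.0463
df = n − 1 = 8
p-value = P(T ≤ 2.0463) ≈ 0.963
Since p ≈ 0.963 > α = 0.01, fail to reject H0; the data do not provide sufficient evidence against H0.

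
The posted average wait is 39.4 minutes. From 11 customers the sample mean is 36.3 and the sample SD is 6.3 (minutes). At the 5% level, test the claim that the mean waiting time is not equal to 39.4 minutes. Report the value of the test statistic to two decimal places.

H0: μ = 39.4; H1: μ ≠ 39.4 (one-sample t-test, two-sided).
t = (x̄ − μ₀)/(s/√n) = (36.3 − 39.4)/(6.3/√11) = -1.63
df = n − 1 = 10
Two-sided p-value ≈ 0.134
Since p ≈ 0.134 > α = 0.05, fail to reject H0; the evidence is not statistically significant.

-1.63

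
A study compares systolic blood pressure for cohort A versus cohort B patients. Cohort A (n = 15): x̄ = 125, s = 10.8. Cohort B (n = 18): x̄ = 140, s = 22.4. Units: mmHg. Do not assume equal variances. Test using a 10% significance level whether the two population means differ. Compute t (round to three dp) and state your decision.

t = -2.512; reject H0

Let group 1 = cohort A, group 2 = cohort B. H0: μ_1 = μ_2; H1: μ_1 ≠ μ_2 (Welch's two-sample t-test, two-sided).
t = (x̄_1 − x̄_2)/√(s_1²/n_1 + s_2²/n_2) = (125 − 140)/√(10.8²/15 + 22.4²/18) = -2.512
Welch–Satterthwaite df ≈ 25.41
Two-sided p-value ≈ 0.0187
Since p ≈ 0.0187 < α = 0.1, reject H0; the data support H1.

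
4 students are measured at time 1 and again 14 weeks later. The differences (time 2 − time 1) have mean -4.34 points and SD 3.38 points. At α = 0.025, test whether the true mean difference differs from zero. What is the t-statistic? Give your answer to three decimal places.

-2.568

H0: μ_d = 0; H1: μ_d ≠ 0 (paired t-test on the differences, two-sided).
t = d̄/(s_d/√n) = -4.34/(3.38/√4) = -2.568
df = n − 1 = 3
Two-sided p-value ≈ 0.083
Since p ≈ 0.083 > α = 0.025, fail to reject H0; the evidence is not statistically significant.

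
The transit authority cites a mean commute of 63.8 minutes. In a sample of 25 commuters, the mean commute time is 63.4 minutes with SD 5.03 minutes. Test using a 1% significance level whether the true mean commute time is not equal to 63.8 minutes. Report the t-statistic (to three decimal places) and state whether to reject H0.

t = -0.398; fail to reject H0

H0: μ = 63.8; H1: μ ≠ 63.8 (one-sample t-test, two-sided).
t = (x̄ − μ₀)/(s/√n) = (63.4 − 63.8)/(5.03/√25) = -0.398
df = n − 1 = 24
Two-sided p-value ≈ 0.6944
Since p ≈ 0.6944 > α = 0.01, fail to reject H0; the evidence is not statistically significant.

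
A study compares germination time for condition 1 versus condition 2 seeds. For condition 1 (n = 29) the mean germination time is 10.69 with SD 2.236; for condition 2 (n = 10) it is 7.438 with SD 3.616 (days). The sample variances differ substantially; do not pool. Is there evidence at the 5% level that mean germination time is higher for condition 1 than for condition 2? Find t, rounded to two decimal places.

Let group 1 = condition 1, group 2 = condition 2. H0: μ_1 = μ_2; H1: μ_1 > μ_2 (Welch's two-sample t-test, right-tailed).
t = (x̄_1 − x̄_2)/√(s_1²/n_1 + s_2²/n_2) = (10.69 − 7.438)/√(2.236²/29 + 3.616²/10) = 2.67
Welch–Satterthwaite df ≈ 11.47
p-value = P(T ≥ 2.67) ≈ 0.010
Since p ≈ 0.010 < α = 0.05, reject H0; the evidence is statistically significant.

2.67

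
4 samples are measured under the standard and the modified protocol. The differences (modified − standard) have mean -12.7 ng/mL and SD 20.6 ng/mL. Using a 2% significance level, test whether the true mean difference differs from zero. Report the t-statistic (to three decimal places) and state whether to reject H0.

H0: μ_d = 0; H1: μ_d ≠ 0 (paired t-test on the differences, two-sided).
t = d̄/(s_d/√n) = -12.7/(20.6/√4) = -1.233
df = n − 1 = 3
Two-sided p-value ≈ 0.3054
Since p ≈ 0.3054 > α = 0.02, fail to reject H0; the evidence is not statistically significant.

t = -1.233; fail to reject H0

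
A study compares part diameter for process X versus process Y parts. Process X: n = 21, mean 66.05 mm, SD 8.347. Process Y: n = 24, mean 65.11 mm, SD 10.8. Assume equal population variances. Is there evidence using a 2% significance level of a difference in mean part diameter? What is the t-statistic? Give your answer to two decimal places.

Let group 1 = process X, group 2 = process Y. H0: μ_1 = μ_2; H1: μ_1 ≠ μ_2 (two-sample pooled-variance t-test, two-sided).
s_p² = [(21−1)·8.347² + (24−1)·10.8²]/(21+24−2) = 94.7946
t = (66.05 − 65.11)/√[94.7946·(1/21 + 1/24)] = 0.32
df = n₁ + n₂ − 2 = 43
Two-sided p-value ≈ 0.748
Since p ≈ 0.748 > α = 0.02, fail to reject H0; the data do not provide sufficient evidence against H0.

0.32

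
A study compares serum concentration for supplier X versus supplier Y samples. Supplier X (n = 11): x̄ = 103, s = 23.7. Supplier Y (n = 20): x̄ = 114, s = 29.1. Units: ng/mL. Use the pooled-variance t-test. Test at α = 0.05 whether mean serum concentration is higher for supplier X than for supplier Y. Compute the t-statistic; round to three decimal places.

Let group 1 = supplier X, group 2 = supplier Y. H0: μ_1 = μ_2; H1: μ_1 > μ_2 (two-sample pooled-variance t-test, right-tailed).
s_p² = [(11−1)·23.7² + (20−1)·29.1²]/(11+20−2) = 748.493
t = (103 − 114)/√[748.493·(1/11 + 1/20)] = -1.071
df = n₁ + n₂ − 2 = 29
p-value = P(T ≥ -1.071) ≈ 0.8535
Since p ≈ 0.8535 > α = 0.05, fail to reject H0; the data do not provide sufficient evidence against H0.

-1.071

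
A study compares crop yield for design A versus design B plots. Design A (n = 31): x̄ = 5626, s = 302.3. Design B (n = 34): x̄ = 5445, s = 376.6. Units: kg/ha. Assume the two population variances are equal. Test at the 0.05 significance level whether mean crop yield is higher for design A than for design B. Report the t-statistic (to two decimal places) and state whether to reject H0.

Let group 1 = design A, group 2 = design B. H0: μ_1 = μ_2; H1: μ_1 > μ_2 (two-sample pooled-variance t-test, right-tailed).
s_p² = [(31−1)·302.3² + (34−1)·376.6²]/(31+34−2) = 117807
t = (5626 − 5445)/√[117807·(1/31 + 1/34)] = 2.12
df = n₁ + n₂ − 2 = 63
p-value = P(T ≥ 2.12) ≈ 0.019
Since p ≈ 0.019 < α = 0.05, reject H0; the data support H1.

t = 2.12; reject H0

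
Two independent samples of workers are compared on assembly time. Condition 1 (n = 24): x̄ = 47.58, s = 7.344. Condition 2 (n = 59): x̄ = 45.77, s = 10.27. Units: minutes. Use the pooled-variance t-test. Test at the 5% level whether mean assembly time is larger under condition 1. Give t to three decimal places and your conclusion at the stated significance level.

t = 0.784; fail to reject H0

Let group 1 = condition 1, group 2 = condition 2. H0: μ_1 = μ_2; H1: μ_1 > μ_2 (two-sample pooled-variance t-test, right-tailed).
s_p² = [(24−1)·7.344² + (59−1)·10.27²]/(24+59−2) = 90.8385
t = (47.58 − 45.77)/√[90.8385·(1/24 + 1/59)] = 0.784
df = n₁ + n₂ − 2 = 81
p-value = P(T ≥ 0.784) ≈ 0.2175
Since p ≈ 0.2175 > α = 0.05, fail to reject H0; the evidence is not statistically significant.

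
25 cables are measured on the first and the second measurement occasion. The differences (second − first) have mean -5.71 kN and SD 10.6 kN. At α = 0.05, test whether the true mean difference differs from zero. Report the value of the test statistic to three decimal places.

H0: μ_d = 0; H1: μ_d ≠ 0 (paired t-test on the differences, two-sided).
t = d̄/(s_d/√n) = -5.71/(10.6/√25) = -2.693
df = n − 1 = 24
Two-sided p-value ≈ 0.013
Since p ≈ 0.013 < α = 0.05, reject H0; the evidence is statistically significant.

-2.693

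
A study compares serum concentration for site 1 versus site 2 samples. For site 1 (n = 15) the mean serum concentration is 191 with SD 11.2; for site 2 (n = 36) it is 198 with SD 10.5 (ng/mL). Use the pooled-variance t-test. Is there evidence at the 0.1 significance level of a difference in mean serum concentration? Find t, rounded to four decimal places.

-2.1278

Let group 1 = site 1, group 2 = site 2. H0: μ_1 = μ_2; H1: μ_1 ≠ μ_2 (two-sample pooled-variance t-test, two-sided).
s_p² = [(15−1)·11.2² + (36−1)·10.5²]/(15+36−2) = 114.59
t = (191 − 198)/√[114.59·(1/15 + 1/36)] = -2.1278
df = n₁ + n₂ − 2 = 49
Two-sided p-value ≈ 0.038
Since p ≈ 0.038 < α = 0.1, reject H0; the evidence is statistically significant.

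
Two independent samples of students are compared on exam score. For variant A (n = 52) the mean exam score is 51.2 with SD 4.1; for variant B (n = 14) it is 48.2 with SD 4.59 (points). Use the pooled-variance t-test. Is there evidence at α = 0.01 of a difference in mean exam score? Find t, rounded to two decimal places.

Let group 1 = variant A, group 2 = variant B. H0: μ_1 = μ_2; H1: μ_1 ≠ μ_2 (two-sample pooled-variance t-test, two-sided).
s_p² = [(52−1)·4.1² + (14−1)·4.59²]/(52+14−2) = 17.6749
t = (51.2 − 48.2)/√[17.6749·(1/52 + 1/14)] = 2.37
df = n₁ + n₂ − 2 = 64
Two-sided p-value ≈ 0.021
Since p ≈ 0.021 > α = 0.01, fail to reject H0; the data do not provide sufficient evidence against H0.

2.37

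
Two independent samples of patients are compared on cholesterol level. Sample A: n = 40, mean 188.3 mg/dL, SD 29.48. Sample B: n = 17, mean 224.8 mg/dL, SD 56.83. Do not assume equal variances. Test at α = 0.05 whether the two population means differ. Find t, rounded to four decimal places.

-2.5086

Let group 1 = sample A, group 2 = sample B. H0: μ_1 = μ_2; H1: μ_1 ≠ μ_2 (Welch's two-sample t-test, two-sided).
t = (x̄_1 − x̄_2)/√(s_1²/n_1 + s_2²/n_2) = (188.3 − 224.8)/√(29.48²/40 + 56.83²/17) = -2.5086
Welch–Satterthwaite df ≈ 19.76
Two-sided p-value ≈ 0.0210
Since p ≈ 0.0210 < α = 0.05, reject H0; the evidence is statistically significant.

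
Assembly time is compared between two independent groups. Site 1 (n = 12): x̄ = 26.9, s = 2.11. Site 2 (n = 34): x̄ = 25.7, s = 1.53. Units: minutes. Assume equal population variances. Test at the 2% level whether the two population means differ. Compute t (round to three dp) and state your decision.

Let group 1 = site 1, group 2 = site 2. H0: μ_1 = μ_2; H1: μ_1 ≠ μ_2 (two-sample pooled-variance t-test, two-sided).
s_p² = [(12−1)·2.11² + (34−1)·1.53²]/(12+34−2) = 2.8687
t = (26.9 − 25.7)/√[2.8687·(1/12 + 1/34)] = 2.110
df = n₁ + n₂ − 2 = 44
Two-sided p-value ≈ 0.041
Since p ≈ 0.041 > α = 0.02, fail to reject H0; the evidence is not statistically significant.

t = 2.110; fail to reject H0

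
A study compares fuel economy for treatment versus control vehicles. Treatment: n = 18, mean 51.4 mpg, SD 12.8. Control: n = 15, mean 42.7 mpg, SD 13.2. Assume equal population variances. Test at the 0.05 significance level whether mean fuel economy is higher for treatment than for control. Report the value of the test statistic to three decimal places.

Let group 1 = treatment, group 2 = control. H0: μ_1 = μ_2; H1: μ_1 > μ_2 (two-sample pooled-variance t-test, right-tailed).
s_p² = [(18−1)·12.8² + (15−1)·13.2²]/(18+15−2) = 168.537
t = (51.4 − 42.7)/√[168.537·(1/18 + 1/15)] = 1.917
df = n₁ + n₂ − 2 = 31
p-value = P(T ≥ 1.917) ≈ 0.032
Since p ≈ 0.032 < α = 0.05, reject H0; the evidence is statistically significant.

1.917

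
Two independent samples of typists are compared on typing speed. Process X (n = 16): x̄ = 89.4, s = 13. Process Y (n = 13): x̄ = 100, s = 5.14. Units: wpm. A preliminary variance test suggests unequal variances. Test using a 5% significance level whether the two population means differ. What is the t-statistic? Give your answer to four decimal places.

-2.9868

Let group 1 = process X, group 2 = process Y. H0: μ_1 = μ_2; H1: μ_1 ≠ μ_2 (Welch's two-sample t-test, two-sided).
t = (x̄_1 − x̄_2)/√(s_1²/n_1 + s_2²/n_2) = (89.4 − 100)/√(13²/16 + 5.14²/13) = -2.9868
Welch–Satterthwaite df ≈ 20.38
Two-sided p-value ≈ 0.0072
Since p ≈ 0.0072 < α = 0.05, reject H0; the evidence is statistically significant.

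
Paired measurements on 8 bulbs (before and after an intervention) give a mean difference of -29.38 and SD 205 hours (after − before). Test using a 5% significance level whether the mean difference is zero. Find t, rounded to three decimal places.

H0: μ_d = 0; H1: μ_d ≠ 0 (paired t-test on the differences, two-sided).
t = d̄/(s_d/√n) = -29.38/(205/√8) = -0.405
df = n − 1 = 7
Two-sided p-value ≈ 0.6973
Since p ≈ 0.6973 > α = 0.05, fail to reject H0; the evidence is not statistically significant.

-0.405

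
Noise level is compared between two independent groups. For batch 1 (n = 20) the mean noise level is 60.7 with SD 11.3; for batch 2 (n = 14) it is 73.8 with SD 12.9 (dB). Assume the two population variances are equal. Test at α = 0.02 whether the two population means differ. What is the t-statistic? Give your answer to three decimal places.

Let group 1 = batch 1, group 2 = batch 2. H0: μ_1 = μ_2; H1: μ_1 ≠ μ_2 (two-sample pooled-variance t-test, two-sided).
s_p² = [(20−1)·11.3² + (14−1)·12.9²]/(20+14−2) = 143.42
t = (60.7 − 73.8)/√[143.42·(1/20 + 1/14)] = -3.139
df = n₁ + n₂ − 2 = 32
Two-sided p-value ≈ 0.004
Since p ≈ 0.004 < α = 0.02, reject H0; the data support H1.

-3.139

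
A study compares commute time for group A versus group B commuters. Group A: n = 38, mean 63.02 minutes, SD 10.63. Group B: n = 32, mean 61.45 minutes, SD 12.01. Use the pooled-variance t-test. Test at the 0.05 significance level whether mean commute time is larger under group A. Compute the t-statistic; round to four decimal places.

0.5801

Let group 1 = group A, group 2 = group B. H0: μ_1 = μ_2; H1: μ_1 > μ_2 (two-sample pooled-variance t-test, right-tailed).
s_p² = [(38−1)·10.63² + (32−1)·12.01²]/(38+32−2) = 127.24
t = (63.02 − 61.45)/√[127.24·(1/38 + 1/32)] = 0.5801
df = n₁ + n₂ − 2 = 68
p-value = P(T ≥ 0.5801) ≈ 0.282
Since p ≈ 0.282 > α = 0.05, fail to reject H0; the data do not provide sufficient evidence against H0.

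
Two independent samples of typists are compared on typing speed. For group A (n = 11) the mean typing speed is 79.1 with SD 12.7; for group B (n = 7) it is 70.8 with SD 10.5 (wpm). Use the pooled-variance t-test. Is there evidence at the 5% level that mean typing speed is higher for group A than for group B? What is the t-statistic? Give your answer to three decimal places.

Let group 1 = group A, group 2 = group B. H0: μ_1 = μ_2; H1: μ_1 > μ_2 (two-sample pooled-variance t-test, right-tailed).
s_p² = [(11−1)·12.7² + (7−1)·10.5²]/(11+7−2) = 142.15
t = (79.1 − 70.8)/√[142.15·(1/11 + 1/7)] = 1.440
df = n₁ + n₂ − 2 = 16
p-value = P(T ≥ 1.440) ≈ 0.085
Since p ≈ 0.085 > α = 0.05, fail to reject H0; the evidence is not statistically significant.

1.440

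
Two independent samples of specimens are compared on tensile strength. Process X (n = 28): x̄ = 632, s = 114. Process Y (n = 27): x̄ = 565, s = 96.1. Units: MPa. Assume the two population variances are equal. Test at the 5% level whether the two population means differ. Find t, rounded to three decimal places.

Let group 1 = process X, group 2 = process Y. H0: μ_1 = μ_2; H1: μ_1 ≠ μ_2 (two-sample pooled-variance t-test, two-sided).
s_p² = [(28−1)·114² + (27−1)·96.1²]/(28+27−2) = 11151.1
t = (632 − 565)/√[11151.1·(1/28 + 1/27)] = 2.352
df = n₁ + n₂ − 2 = 53
Two-sided p-value ≈ 0.022
Since p ≈ 0.022 < α = 0.05, reject H0; the evidence is statistically significant.

2.352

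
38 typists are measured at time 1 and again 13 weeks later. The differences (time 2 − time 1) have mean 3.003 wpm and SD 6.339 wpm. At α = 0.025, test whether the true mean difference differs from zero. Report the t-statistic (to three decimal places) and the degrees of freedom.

t = 2.920, df = 37

H0: μ_d = 0; H1: μ_d ≠ 0 (paired t-test on the differences, two-sided).
t = d̄/(s_d/√n) = 3.003/(6.339/√38) = 2.920
df = n − 1 = 37
Two-sided p-value ≈ 0.0059
Since p ≈ 0.0059 < α = 0.025, reject H0; the data support H1.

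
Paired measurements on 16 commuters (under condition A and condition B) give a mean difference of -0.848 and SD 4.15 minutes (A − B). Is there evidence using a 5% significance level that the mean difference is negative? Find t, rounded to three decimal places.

H0: μ_d = 0; H1: μ_d < 0 (paired t-test on the differences, left-tailed).
t = d̄/(s_d/√n) = -0.848/(4.15/√16) = -0.817
df = n − 1 = 15
p-value = P(T ≤ -0.817) ≈ 0.213
Since p ≈ 0.213 > α = 0.05, fail to reject H0; the data do not provide sufficient evidence against H0.

-0.817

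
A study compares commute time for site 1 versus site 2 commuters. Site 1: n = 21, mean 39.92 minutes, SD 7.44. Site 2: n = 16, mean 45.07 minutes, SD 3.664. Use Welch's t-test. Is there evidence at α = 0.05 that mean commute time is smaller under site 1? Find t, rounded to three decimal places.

-2.763

Let group 1 = site 1, group 2 = site 2. H0: μ_1 = μ_2; H1: μ_1 < μ_2 (Welch's two-sample t-test, left-tailed).
t = (x̄_1 − x̄_2)/√(s_1²/n_1 + s_2²/n_2) = (39.92 − 45.07)/√(7.44²/21 + 3.664²/16) = -2.763
Welch–Satterthwaite df ≈ 30.62
p-value = P(T ≤ -2.763) ≈ 0.005
Since p ≈ 0.005 < α = 0.05, reject H0; the evidence is statistically significant.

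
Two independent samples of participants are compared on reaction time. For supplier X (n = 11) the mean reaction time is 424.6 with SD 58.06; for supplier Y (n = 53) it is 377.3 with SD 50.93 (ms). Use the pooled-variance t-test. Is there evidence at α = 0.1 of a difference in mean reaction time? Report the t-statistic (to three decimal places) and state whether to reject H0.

t = 2.738; reject H0

Let group 1 = supplier X, group 2 = supplier Y. H0: μ_1 = μ_2; H1: μ_1 ≠ μ_2 (two-sample pooled-variance t-test, two-sided).
s_p² = [(11−1)·58.06² + (53−1)·50.93²]/(11+53−2) = 2719.2
t = (424.6 − 377.3)/√[2719.2·(1/11 + 1/53)] = 2.738
df = n₁ + n₂ − 2 = 62
Two-sided p-value ≈ 0.008
Since p ≈ 0.008 < α = 0.1, reject H0; the data support H1.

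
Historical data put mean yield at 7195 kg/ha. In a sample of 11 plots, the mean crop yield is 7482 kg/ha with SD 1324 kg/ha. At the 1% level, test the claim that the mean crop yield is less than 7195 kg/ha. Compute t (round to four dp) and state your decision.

t = 0.7189; fail to reject H0

H0: μ = 7195; H1: μ < 7195 (one-sample t-test, left-tailed).
t = (x̄ − μ₀)/(s/√n) = (7482 − 7195)/(1324/√11) = 0.7189
df = n − 1 = 10
p-value = P(T ≤ 0.7189) ≈ 0.7557
Since p ≈ 0.7557 > α = 0.01, fail to reject H0; the data do not provide sufficient evidence against H0.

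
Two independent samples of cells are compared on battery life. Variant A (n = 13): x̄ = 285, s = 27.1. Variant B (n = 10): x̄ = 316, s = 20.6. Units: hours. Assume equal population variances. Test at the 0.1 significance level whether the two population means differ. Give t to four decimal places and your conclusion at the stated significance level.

t = -3.0050; reject H0

Let group 1 = variant A, group 2 = variant B. H0: μ_1 = μ_2; H1: μ_1 ≠ μ_2 (two-sample pooled-variance t-test, two-sided).
s_p² = [(13−1)·27.1² + (10−1)·20.6²]/(13+10−2) = 601.531
t = (285 − 316)/√[601.531·(1/13 + 1/10)] = -3.0050
df = n₁ + n₂ − 2 = 21
Two-sided p-value ≈ 0.0067
Since p ≈ 0.0067 < α = 0.1, reject H0; the evidence is statistically significant.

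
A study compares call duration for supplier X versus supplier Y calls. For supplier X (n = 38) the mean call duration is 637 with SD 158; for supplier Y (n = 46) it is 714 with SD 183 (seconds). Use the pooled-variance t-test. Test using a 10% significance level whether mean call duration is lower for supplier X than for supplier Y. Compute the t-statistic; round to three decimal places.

-2.040

Let group 1 = supplier X, group 2 = supplier Y. H0: μ_1 = μ_2; H1: μ_1 < μ_2 (two-sample pooled-variance t-test, left-tailed).
s_p² = [(38−1)·158² + (46−1)·183²]/(38+46−2) = 29642.4
t = (637 − 714)/√[29642.4·(1/38 + 1/46)] = -2.040
df = n₁ + n₂ − 2 = 82
p-value = P(T ≤ -2.040) ≈ 0.0223
Since p ≈ 0.0223 < α = 0.1, reject H0; the data support H1.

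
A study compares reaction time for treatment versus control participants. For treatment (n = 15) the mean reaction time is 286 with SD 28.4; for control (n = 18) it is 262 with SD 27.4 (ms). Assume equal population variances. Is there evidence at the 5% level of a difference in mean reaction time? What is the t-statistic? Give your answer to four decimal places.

2.4644

Let group 1 = treatment, group 2 = control. H0: μ_1 = μ_2; H1: μ_1 ≠ μ_2 (two-sample pooled-variance t-test, two-sided).
s_p² = [(15−1)·28.4² + (18−1)·27.4²]/(15+18−2) = 775.96
t = (286 − 262)/√[775.96·(1/15 + 1/18)] = 2.4644
df = n₁ + n₂ − 2 = 31
Two-sided p-value ≈ 0.0195
Since p ≈ 0.0195 < α = 0.05, reject H0; the data support H1.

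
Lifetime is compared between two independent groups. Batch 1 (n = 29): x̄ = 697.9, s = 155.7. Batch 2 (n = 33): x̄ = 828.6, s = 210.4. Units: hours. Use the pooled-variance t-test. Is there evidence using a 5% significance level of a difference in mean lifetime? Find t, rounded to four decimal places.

Let group 1 = batch 1, group 2 = batch 2. H0: μ_1 = μ_2; H1: μ_1 ≠ μ_2 (two-sample pooled-variance t-test, two-sided).
s_p² = [(29−1)·155.7² + (33−1)·210.4²]/(29+33−2) = 34922.8
t = (697.9 − 828.6)/√[34922.8·(1/29 + 1/33)] = -2.7478
df = n₁ + n₂ − 2 = 60
Two-sided p-value ≈ 0.008
Since p ≈ 0.008 < α = 0.05, reject H0; the data support H1.

-2.7478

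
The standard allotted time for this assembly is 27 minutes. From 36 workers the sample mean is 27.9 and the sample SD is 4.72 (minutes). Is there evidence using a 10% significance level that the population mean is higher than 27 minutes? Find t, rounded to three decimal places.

1.144

H0: μ = 27; H1: μ > 27 (one-sample t-test, right-tailed).
t = (x̄ − μ₀)/(s/√n) = (27.9 − 27)/(4.72/√36) = 1.144
df = n − 1 = 35
p-value = P(T ≥ 1.144) ≈ 0.130
Since p ≈ 0.130 > α = 0.1, fail to reject H0; the evidence is not statistically significant.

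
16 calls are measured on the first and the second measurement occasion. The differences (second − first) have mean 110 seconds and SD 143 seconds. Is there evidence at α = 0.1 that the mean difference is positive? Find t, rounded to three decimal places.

3.077

H0: μ_d = 0; H1: μ_d > 0 (paired t-test on the differences, right-tailed).
t = d̄/(s_d/√n) = 110/(143/√16) = 3.077
df = n − 1 = 15
p-value = P(T ≥ 3.077) ≈ 0.0038
Since p ≈ 0.0038 < α = 0.1, reject H0; the data support H1.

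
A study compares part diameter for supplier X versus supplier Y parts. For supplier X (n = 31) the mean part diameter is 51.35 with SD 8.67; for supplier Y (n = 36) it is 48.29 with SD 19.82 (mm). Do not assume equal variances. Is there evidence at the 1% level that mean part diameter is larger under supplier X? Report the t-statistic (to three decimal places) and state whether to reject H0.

Let group 1 = supplier X, group 2 = supplier Y. H0: μ_1 = μ_2; H1: μ_1 > μ_2 (Welch's two-sample t-test, right-tailed).
t = (x̄_1 − x̄_2)/√(s_1²/n_1 + s_2²/n_2) = (51.35 − 48.29)/√(8.67²/31 + 19.82²/36) = 0.838
Welch–Satterthwaite df ≈ 49.44
p-value = P(T ≥ 0.838) ≈ 0.2031
Since p ≈ 0.2031 > α = 0.01, fail to reject H0; the data do not provide sufficient evidence against H0.

t = 0.838; fail to reject H0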